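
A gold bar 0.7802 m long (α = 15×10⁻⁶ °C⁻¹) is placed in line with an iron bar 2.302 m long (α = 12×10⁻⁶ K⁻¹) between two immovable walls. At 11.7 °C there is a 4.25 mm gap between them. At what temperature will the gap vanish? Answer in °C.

Gap closes when ΔL₁ + ΔL₂ = 4.25 mm = 4.25×10⁻³ m
(α₁L₁ + α₂L₂)ΔT = g
α₁L₁ + α₂L₂ = 15×10⁻⁶×0.7802 + 12×10⁻⁶×2.302 = 3.9327×10⁻⁵ m/K
ΔT = 4.25×10⁻³ / 3.9327×10⁻⁵ = 108.07 K
T = 11.7 + 108.07 = 119.77 °C

T = 120 °C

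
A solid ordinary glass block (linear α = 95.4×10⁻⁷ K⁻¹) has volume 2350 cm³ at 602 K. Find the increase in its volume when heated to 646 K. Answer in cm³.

ΔV = 2.96 cm³

Isotropic solid: β ≈ 3α = 2.9×10⁻⁵ /K; ΔT = 44 K
ΔV = 3αV₀ΔT = 3(95.4×10⁻⁷)(2350)(44) = 2.96 cm³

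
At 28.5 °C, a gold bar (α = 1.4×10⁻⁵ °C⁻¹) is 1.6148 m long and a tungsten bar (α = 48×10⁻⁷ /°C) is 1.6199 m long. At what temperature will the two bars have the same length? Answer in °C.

T = 372.4 °C

L₁(1 + α₁ΔT) = L₂(1 + α₂ΔT) ⇒ ΔT = (L₂ − L₁)/(α₁L₁ − α₂L₂)
L₂ − L₁ = 1.6199 − 1.6148 = 5.10×10⁻³ m
α₁L₁ − α₂L₂ = 1.4×10⁻⁵×1.6148 − 48×10⁻⁷×1.6199 = 1.483168×10⁻⁵ m/K
ΔT = 5.10×10⁻³ / 1.483168×10⁻⁵ = 343.859 K
T = 28.5 + 343.859 = 372.359 °C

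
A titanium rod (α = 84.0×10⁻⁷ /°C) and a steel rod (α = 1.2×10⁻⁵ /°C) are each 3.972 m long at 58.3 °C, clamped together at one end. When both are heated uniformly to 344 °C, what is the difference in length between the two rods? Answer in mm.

ΔT = 285.7 K
titanium: ΔL = 84.0×10⁻⁷ × 3.972 m × 285.7 = 9.5323×10⁻³ m = 9.5323 mm
steel: ΔL = 1.2×10⁻⁵ × 3.972 m × 285.7 = 1.3618×10⁻² m = 13.618 mm
difference = 13.618 − 9.5323 = 4.0857 mm

4.09 mm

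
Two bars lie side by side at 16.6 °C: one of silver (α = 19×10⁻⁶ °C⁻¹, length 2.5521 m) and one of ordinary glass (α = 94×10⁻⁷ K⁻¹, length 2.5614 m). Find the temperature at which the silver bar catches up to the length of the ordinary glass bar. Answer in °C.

T = 397.5 °C

Equal length when α₁L₁ΔT − α₂L₂ΔT = L₂ − L₁ = 9.30×10⁻³ m
α₁L₁ = 4.84899×10⁻⁵, α₂L₂ = 2.407716×10⁻⁵ → Δ(αL) = 2.441274×10⁻⁵ m/K
ΔT = 9.30×10⁻³ / 2.441274×10⁻⁵ = 380.949 K, so T = 16.6 + 380.949 = 397.549 °C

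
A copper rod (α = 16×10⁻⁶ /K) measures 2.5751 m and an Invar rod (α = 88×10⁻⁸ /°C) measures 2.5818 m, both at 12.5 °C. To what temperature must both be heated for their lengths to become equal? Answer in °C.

Equal length when α₁L₁ΔT − α₂L₂ΔT = L₂ − L₁ = 6.70×10⁻³ m
α₁L₁ = 4.12016×10⁻⁵, α₂L₂ = 2.271984×10⁻⁶ → Δ(αL) = 3.8929616×10⁻⁵ m/K
ΔT = 6.70×10⁻³ / 3.8929616×10⁻⁵ = 172.105 K, so T = 12.5 + 172.105 = 184.605 °C

T = 184.6 °C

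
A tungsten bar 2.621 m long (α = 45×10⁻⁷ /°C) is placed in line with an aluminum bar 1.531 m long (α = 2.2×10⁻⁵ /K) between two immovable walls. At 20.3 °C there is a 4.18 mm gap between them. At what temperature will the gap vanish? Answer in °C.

Gap closes when ΔL₁ + ΔL₂ = 4.18 mm = 4.18×10⁻³ m
(α₁L₁ + α₂L₂)ΔT = g
α₁L₁ + α₂L₂ = 45×10⁻⁷×2.621 + 2.2×10⁻⁵×1.531 = 4.54765×10⁻⁵ m/K
ΔT = 4.18×10⁻³ / 4.54765×10⁻⁵ = 91.92 K
T = 20.3 + 91.92 = 112.22 °C

T = 112 °C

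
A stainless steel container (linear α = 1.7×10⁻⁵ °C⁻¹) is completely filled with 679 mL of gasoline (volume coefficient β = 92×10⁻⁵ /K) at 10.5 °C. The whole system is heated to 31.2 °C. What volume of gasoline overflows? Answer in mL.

12.2 mL

The container also expands: β_container ≈ 3α = 5.1×10⁻⁵ /K
Net overflow = V₀(β_liq − 3α_cont)ΔT
β − 3α = 9.20×10⁻⁴ − 5.1×10⁻⁵ = 8.69×10⁻⁴ /K; ΔT = 20.7 K
ΔV = 679 × 8.69×10⁻⁴ × 20.7 = 12.2 mL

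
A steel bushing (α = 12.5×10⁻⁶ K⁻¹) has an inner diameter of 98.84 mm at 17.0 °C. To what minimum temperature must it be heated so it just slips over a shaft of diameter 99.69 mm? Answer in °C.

Required Δd = 99.69 − 98.84 = 0.85 mm
Δd = αd₀ΔT ⇒ ΔT = Δd/(αd₀) = 0.85 / (12.5×10⁻⁶ × 98.84) = 687.98 K
T_min = 17.0 + 687.98 = 704.98 °C

T = 705 °C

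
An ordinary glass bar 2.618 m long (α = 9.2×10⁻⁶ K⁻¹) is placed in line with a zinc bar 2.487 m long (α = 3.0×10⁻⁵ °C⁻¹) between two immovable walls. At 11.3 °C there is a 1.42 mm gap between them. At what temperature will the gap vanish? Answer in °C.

Gap closes when ΔL₁ + ΔL₂ = 1.42 mm = 1.42×10⁻³ m
(α₁L₁ + α₂L₂)ΔT = g
α₁L₁ + α₂L₂ = 9.2×10⁻⁶×2.618 + 3.0×10⁻⁵×2.487 = 9.86956×10⁻⁵ m/K
ΔT = 1.42×10⁻³ / 9.86956×10⁻⁵ = 14.388 K
T = 11.3 + 14.388 = 25.688 °C

T = 25.7 °C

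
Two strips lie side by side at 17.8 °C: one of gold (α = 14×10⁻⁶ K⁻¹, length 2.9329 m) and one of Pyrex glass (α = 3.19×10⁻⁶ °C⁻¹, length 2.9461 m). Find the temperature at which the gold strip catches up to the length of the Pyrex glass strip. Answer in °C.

Equal length when α₁L₁ΔT − α₂L₂ΔT = L₂ − L₁ = 1.32×10⁻² m
α₁L₁ = 4.10606×10⁻⁵, α₂L₂ = 9.398059×10⁻⁶ → Δ(αL) = 3.1662541×10⁻⁵ m/K
ΔT = 1.32×10⁻² / 3.1662541×10⁻⁵ = 416.896 K, so T = 17.8 + 416.896 = 434.696 °C

T = 434.7 °C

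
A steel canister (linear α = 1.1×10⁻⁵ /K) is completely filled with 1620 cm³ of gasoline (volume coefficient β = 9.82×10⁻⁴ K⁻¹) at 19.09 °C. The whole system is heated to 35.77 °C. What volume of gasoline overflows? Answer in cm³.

The canister also expands: β_container ≈ 3α = 3.3×10⁻⁵ /K
Net overflow = V₀(β_liq − 3α_cont)ΔT
β − 3α = 9.82×10⁻⁴ − 3.3×10⁻⁵ = 9.49×10⁻⁴ /K; ΔT = 16.68 K
ΔV = 1620 × 9.49×10⁻⁴ × 16.68 = 25.6 cm³

25.6 cm³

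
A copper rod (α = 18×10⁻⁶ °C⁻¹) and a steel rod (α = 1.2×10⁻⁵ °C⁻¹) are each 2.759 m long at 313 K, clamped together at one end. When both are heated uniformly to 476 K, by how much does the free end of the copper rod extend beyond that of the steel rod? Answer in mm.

2.70 mm

ΔT = 163 K
copper: ΔL = 18×10⁻⁶ × 2.759 m × 163 = 8.0949×10⁻³ m = 8.0949 mm
steel: ΔL = 1.2×10⁻⁵ × 2.759 m × 163 = 5.3966×10⁻³ m = 5.3966 mm
difference = 8.0949 − 5.3966 = 2.6983 mm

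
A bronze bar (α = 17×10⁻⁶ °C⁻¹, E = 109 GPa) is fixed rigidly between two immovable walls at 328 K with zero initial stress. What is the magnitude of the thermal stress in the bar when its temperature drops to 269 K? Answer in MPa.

Fully constrained: the free strain ε = αΔT is blocked, so σ = Eε = EαΔT.
|ΔT| = 59 K
σ = 109×10⁹ × 17×10⁻⁶ × 59 = 1.09×10⁸ Pa

σ = 109 MPa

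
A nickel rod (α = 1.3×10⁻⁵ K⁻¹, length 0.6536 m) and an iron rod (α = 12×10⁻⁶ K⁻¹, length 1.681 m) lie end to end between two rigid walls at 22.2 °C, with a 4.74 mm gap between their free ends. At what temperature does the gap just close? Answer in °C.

α₁L₁ = 8.4968×10⁻⁶ m/K, α₂L₂ = 2.0172×10⁻⁵ m/K → total 2.86688×10⁻⁵ m/K
ΔT = g/(α₁L₁+α₂L₂) = 4.74×10⁻³ / 2.86688×10⁻⁵ = 165.34 K
T = 22.2 + 165.34 = 187.54 °C

T = 188 °C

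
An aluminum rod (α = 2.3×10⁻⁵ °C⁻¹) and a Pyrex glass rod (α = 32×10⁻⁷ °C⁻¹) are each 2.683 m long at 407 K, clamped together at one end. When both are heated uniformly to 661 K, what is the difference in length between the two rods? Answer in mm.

ΔT = 254 K
aluminum: ΔL = 2.3×10⁻⁵ × 2.683 m × 254 = 1.5674×10⁻² m = 15.674 mm
Pyrex glass: ΔL = 32×10⁻⁷ × 2.683 m × 254 = 2.1807×10⁻³ m = 2.1807 mm
difference = 15.674 − 2.1807 = 13.4933 mm

13.5 mm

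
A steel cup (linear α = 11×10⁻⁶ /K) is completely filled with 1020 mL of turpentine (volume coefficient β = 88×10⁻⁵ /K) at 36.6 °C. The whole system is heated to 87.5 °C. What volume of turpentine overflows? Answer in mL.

44.0 mL

The cup also expands: β_container ≈ 3α = 3.3×10⁻⁵ /K
Net overflow = V₀(β_liq − 3α_cont)ΔT
β − 3α = 8.80×10⁻⁴ − 3.3×10⁻⁵ = 8.47×10⁻⁴ /K; ΔT = 50.9 K
ΔV = 1020 × 8.47×10⁻⁴ × 50.9 = 44.0 mL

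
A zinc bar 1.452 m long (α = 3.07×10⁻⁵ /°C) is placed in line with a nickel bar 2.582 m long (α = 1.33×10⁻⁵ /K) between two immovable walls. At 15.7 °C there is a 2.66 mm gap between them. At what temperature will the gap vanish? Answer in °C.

T = 49.4 °C

Gap closes when ΔL₁ + ΔL₂ = 2.66 mm = 2.66×10⁻³ m
(α₁L₁ + α₂L₂)ΔT = g
α₁L₁ + α₂L₂ = 3.07×10⁻⁵×1.452 + 1.33×10⁻⁵×2.582 = 7.8917×10⁻⁵ m/K
ΔT = 2.66×10⁻³ / 7.8917×10⁻⁵ = 33.706 K
T = 15.7 + 33.706 = 49.406 °C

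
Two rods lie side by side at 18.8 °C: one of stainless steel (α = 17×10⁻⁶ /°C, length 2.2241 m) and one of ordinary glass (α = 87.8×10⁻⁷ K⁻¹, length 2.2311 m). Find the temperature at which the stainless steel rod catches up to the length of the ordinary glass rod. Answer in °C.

T = 403.0 °C

Equal length when α₁L₁ΔT − α₂L₂ΔT = L₂ − L₁ = 7.00×10⁻³ m
α₁L₁ = 3.78097×10⁻⁵, α₂L₂ = 1.9589058×10⁻⁵ → Δ(αL) = 1.8220642×10⁻⁵ m/K
ΔT = 7.00×10⁻³ / 1.8220642×10⁻⁵ = 384.180 K, so T = 18.8 + 384.180 = 402.980 °C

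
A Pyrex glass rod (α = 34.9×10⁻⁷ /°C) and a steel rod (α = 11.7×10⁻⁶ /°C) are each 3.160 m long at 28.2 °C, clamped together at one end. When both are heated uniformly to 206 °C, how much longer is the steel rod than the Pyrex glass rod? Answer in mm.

ΔT = 177.8 K
Pyrex glass: ΔL = 34.9×10⁻⁷ × 3.160 m × 177.8 = 1.9608×10⁻³ m = 1.9608 mm
steel: ΔL = 11.7×10⁻⁶ × 3.160 m × 177.8 = 6.5736×10⁻³ m = 6.5736 mm
difference = 6.5736 − 1.9608 = 4.6128 mm

4.61 mm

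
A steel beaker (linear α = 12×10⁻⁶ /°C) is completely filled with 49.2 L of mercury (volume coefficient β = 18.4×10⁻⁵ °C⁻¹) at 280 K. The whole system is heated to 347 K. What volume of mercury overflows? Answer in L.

The beaker also expands: β_container ≈ 3α = 3.6×10⁻⁵ /K
Net overflow = V₀(β_liq − 3α_cont)ΔT
β − 3α = 1.84×10⁻⁴ − 3.6×10⁻⁵ = 1.48×10⁻⁴ /K; ΔT = 67 K
ΔV = 49.2 × 1.48×10⁻⁴ × 67 = 0.488 L

0.488 L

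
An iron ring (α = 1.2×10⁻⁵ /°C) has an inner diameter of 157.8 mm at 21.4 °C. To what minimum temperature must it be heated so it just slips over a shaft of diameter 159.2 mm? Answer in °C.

Required Δd = 159.2 − 157.8 = 1.4 mm
Δd = αd₀ΔT ⇒ ΔT = Δd/(αd₀) = 1.4 / (1.2×10⁻⁵ × 157.8) = 739.33 K
T_min = 21.4 + 739.33 = 760.73 °C

T = 761 °C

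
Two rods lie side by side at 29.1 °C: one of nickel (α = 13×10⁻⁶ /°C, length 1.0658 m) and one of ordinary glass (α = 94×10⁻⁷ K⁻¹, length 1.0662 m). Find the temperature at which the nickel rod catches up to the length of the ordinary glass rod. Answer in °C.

T = 133.5 °C

Equal length when α₁L₁ΔT − α₂L₂ΔT = L₂ − L₁ = 4.00×10⁻⁴ m
α₁L₁ = 1.38554×10⁻⁵, α₂L₂ = 1.002228×10⁻⁵ → Δ(αL) = 3.83312×10⁻⁶ m/K
ΔT = 4.00×10⁻⁴ / 3.83312×10⁻⁶ = 104.354 K, so T = 29.1 + 104.354 = 133.454 °C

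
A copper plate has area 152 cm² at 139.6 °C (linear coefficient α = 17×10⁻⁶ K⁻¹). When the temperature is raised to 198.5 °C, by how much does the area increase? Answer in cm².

ΔA = 0.304 cm²

Area coefficient ≈ 2α; |ΔT| = 58.9 K
ΔA = 2αA₀ΔT = 2(17×10⁻⁶)(152)(58.9) = 0.304 cm²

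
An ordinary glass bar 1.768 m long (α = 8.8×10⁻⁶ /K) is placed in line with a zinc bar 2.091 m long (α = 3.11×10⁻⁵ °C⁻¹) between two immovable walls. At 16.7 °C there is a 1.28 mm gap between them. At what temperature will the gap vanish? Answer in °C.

T = 32.6 °C

α₁L₁ = 1.55584×10⁻⁵ m/K, α₂L₂ = 6.50301×10⁻⁵ m/K → total 8.05885×10⁻⁵ m/K
ΔT = g/(α₁L₁+α₂L₂) = 1.28×10⁻³ / 8.05885×10⁻⁵ = 15.883 K
T = 16.7 + 15.883 = 32.583 °C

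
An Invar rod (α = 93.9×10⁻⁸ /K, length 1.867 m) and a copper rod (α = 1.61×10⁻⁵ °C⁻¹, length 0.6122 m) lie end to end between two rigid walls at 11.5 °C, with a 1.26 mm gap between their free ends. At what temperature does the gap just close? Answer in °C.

α₁L₁ = 1.753113×10⁻⁶ m/K, α₂L₂ = 9.85642×10⁻⁶ m/K → total 1.1609533×10⁻⁵ m/K
ΔT = g/(α₁L₁+α₂L₂) = 1.26×10⁻³ / 1.1609533×10⁻⁵ = 108.53 K
T = 11.5 + 108.53 = 120.03 °C

T = 120 °C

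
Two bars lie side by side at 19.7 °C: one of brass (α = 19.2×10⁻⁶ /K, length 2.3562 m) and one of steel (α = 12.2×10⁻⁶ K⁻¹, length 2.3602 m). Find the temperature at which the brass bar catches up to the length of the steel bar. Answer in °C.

L₁(1 + α₁ΔT) = L₂(1 + α₂ΔT) ⇒ ΔT = (L₂ − L₁)/(α₁L₁ − α₂L₂)
L₂ − L₁ = 2.3602 − 2.3562 = 4.00×10⁻³ m
α₁L₁ − α₂L₂ = 19.2×10⁻⁶×2.3562 − 12.2×10⁻⁶×2.3602 = 1.64446×10⁻⁵ m/K
ΔT = 4.00×10⁻³ / 1.64446×10⁻⁵ = 243.241 K
T = 19.7 + 243.241 = 262.941 °C

T = 262.9 °C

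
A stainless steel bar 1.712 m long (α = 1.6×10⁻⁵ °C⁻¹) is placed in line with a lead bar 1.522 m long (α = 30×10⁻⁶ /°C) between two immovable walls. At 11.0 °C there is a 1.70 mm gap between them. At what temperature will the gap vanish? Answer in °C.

T = 34.3 °C

Gap closes when ΔL₁ + ΔL₂ = 1.70 mm = 1.70×10⁻³ m
(α₁L₁ + α₂L₂)ΔT = g
α₁L₁ + α₂L₂ = 1.6×10⁻⁵×1.712 + 30×10⁻⁶×1.522 = 7.3052×10⁻⁵ m/K
ΔT = 1.70×10⁻³ / 7.3052×10⁻⁵ = 23.271 K
T = 11.0 + 23.271 = 34.271 °C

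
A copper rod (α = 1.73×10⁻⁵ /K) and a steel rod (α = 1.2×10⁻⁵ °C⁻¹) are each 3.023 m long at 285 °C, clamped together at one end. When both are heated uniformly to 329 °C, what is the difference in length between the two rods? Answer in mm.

ΔT = 44 K
copper: ΔL = 1.73×10⁻⁵ × 3.023 m × 44 = 2.3011×10⁻³ m = 2.3011 mm
steel: ΔL = 1.2×10⁻⁵ × 3.023 m × 44 = 1.5961×10⁻³ m = 1.5961 mm
difference = 2.3011 − 1.5961 = 0.7050 mm

0.705 mm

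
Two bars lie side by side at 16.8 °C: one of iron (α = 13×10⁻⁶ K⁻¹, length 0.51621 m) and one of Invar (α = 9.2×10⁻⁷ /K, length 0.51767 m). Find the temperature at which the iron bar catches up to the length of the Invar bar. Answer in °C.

T = 251.0 °C

L₁(1 + α₁ΔT) = L₂(1 + α₂ΔT) ⇒ ΔT = (L₂ − L₁)/(α₁L₁ − α₂L₂)
L₂ − L₁ = 0.51767 − 0.51621 = 1.46×10⁻³ m
α₁L₁ − α₂L₂ = 13×10⁻⁶×0.51621 − 9.2×10⁻⁷×0.51767 = 6.2344736×10⁻⁶ m/K
ΔT = 1.46×10⁻³ / 6.2344736×10⁻⁶ = 234.182 K
T = 16.8 + 234.182 = 250.982 °C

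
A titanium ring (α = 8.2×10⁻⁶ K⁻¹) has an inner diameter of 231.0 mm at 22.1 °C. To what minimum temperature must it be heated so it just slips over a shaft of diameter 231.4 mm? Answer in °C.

Required Δd = 231.4 − 231.0 = 0.4 mm
Δd = αd₀ΔT ⇒ ΔT = Δd/(αd₀) = 0.4 / (8.2×10⁻⁶ × 231.0) = 211.17 K
T_min = 22.1 + 211.17 = 233.27 °C

T = 233 °C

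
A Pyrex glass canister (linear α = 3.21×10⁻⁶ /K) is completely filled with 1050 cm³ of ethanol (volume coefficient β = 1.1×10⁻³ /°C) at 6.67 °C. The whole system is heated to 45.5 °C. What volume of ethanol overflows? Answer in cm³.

The canister also expands: β_container ≈ 3α = 9.63×10⁻⁶ /K
Net overflow = V₀(β_liq − 3α_cont)ΔT
β − 3α = 1.10×10⁻³ − 9.63×10⁻⁶ = 1.09037×10⁻³ /K; ΔT = 38.83 K
ΔV = 1050 × 1.09037×10⁻³ × 38.83 = 44.5 cm³

44.5 cm³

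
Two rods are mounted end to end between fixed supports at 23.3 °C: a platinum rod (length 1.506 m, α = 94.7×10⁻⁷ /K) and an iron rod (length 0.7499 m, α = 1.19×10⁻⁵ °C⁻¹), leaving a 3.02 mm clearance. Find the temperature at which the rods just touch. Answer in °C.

T = 154 °C

α₁L₁ = 1.426182×10⁻⁵ m/K, α₂L₂ = 8.92381×10⁻⁶ m/K → total 2.318563×10⁻⁵ m/K
ΔT = g/(α₁L₁+α₂L₂) = 3.02×10⁻³ / 2.318563×10⁻⁵ = 130.25 K
T = 23.3 + 130.25 = 153.55 °C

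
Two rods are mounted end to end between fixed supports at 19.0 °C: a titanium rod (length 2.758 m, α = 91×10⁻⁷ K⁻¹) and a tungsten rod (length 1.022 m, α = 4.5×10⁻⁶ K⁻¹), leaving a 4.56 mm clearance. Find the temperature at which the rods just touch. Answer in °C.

T = 173 °C

Gap closes when ΔL₁ + ΔL₂ = 4.56 mm = 4.56×10⁻³ m
(α₁L₁ + α₂L₂)ΔT = g
α₁L₁ + α₂L₂ = 91×10⁻⁷×2.758 + 4.5×10⁻⁶×1.022 = 2.96968×10⁻⁵ m/K
ΔT = 4.56×10⁻³ / 2.96968×10⁻⁵ = 153.55 K
T = 19.0 + 153.55 = 172.55 °C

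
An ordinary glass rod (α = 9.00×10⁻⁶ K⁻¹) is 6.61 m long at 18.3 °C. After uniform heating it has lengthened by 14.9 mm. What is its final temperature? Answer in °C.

ΔL = αL₀ΔT ⇒ ΔT = ΔL / (αL₀)
ΔT = 14.9×10⁻³ m / (9.00×10⁻⁶ × 6.61 m) = 250.46 K
T = 18.3 + 250.46 = 268.76 °C

T = 269 °C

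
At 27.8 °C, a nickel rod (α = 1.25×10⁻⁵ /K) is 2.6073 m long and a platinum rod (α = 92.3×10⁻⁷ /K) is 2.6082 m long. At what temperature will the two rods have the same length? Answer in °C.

Equal length when α₁L₁ΔT − α₂L₂ΔT = L₂ − L₁ = 9.00×10⁻⁴ m
α₁L₁ = 3.259125×10⁻⁵, α₂L₂ = 2.4073686×10⁻⁵ → Δ(αL) = 8.517564×10⁻⁶ m/K
ΔT = 9.00×10⁻⁴ / 8.517564×10⁻⁶ = 105.664 K, so T = 27.8 + 105.664 = 133.464 °C

T = 133.5 °C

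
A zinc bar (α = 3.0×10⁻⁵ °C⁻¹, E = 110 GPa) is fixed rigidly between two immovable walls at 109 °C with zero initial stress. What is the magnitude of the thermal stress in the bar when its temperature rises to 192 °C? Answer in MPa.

Fully constrained: the free strain ε = αΔT is blocked, so σ = Eε = EαΔT.
|ΔT| = 83 K
σ = 110×10⁹ × 3.0×10⁻⁵ × 83 = 2.74×10⁸ Pa

σ = 274 MPa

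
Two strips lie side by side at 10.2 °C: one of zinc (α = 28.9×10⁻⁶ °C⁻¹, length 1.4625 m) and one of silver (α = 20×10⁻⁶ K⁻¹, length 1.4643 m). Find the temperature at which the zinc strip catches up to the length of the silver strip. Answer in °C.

T = 148.9 °C

Equal length when α₁L₁ΔT − α₂L₂ΔT = L₂ − L₁ = 1.80×10⁻³ m
α₁L₁ = 4.226625×10⁻⁵, α₂L₂ = 2.9286×10⁻⁵ → Δ(αL) = 1.298025×10⁻⁵ m/K
ΔT = 1.80×10⁻³ / 1.298025×10⁻⁵ = 138.672 K, so T = 10.2 + 138.672 = 148.872 °C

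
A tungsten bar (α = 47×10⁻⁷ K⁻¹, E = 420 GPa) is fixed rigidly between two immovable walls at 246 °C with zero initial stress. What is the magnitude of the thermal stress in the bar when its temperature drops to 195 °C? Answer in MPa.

Fully constrained: the free strain ε = αΔT is blocked, so σ = Eε = EαΔT.
|ΔT| = 51 K
σ = 420×10⁹ × 47×10⁻⁷ × 51 = 1.01×10⁸ Pa

σ = 101 MPa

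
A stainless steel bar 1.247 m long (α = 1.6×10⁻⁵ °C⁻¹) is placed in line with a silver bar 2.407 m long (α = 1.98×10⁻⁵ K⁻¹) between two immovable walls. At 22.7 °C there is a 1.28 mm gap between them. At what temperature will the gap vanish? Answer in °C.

Gap closes when ΔL₁ + ΔL₂ = 1.28 mm = 1.28×10⁻³ m
(α₁L₁ + α₂L₂)ΔT = g
α₁L₁ + α₂L₂ = 1.6×10⁻⁵×1.247 + 1.98×10⁻⁵×2.407 = 6.76106×10⁻⁵ m/K
ΔT = 1.28×10⁻³ / 6.76106×10⁻⁵ = 18.932 K
T = 22.7 + 18.932 = 41.632 °C

T = 41.6 °C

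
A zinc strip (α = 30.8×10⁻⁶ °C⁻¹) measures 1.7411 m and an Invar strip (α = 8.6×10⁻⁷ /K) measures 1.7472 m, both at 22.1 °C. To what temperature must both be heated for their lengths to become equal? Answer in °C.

T = 139.1 °C

Equal length when α₁L₁ΔT − α₂L₂ΔT = L₂ − L₁ = 6.10×10⁻³ m
α₁L₁ = 5.362588×10⁻⁵, α₂L₂ = 1.502592×10⁻⁶ → Δ(αL) = 5.2123288×10⁻⁵ m/K
ΔT = 6.10×10⁻³ / 5.2123288×10⁻⁵ = 117.030 K, so T = 22.1 + 117.030 = 139.130 °C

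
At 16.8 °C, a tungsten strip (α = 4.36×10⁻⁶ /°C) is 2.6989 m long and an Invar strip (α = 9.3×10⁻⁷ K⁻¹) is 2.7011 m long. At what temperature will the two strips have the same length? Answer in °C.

T = 254.5 °C

Equal length when α₁L₁ΔT − α₂L₂ΔT = L₂ − L₁ = 2.20×10⁻³ m
α₁L₁ = 1.1767204×10⁻⁵, α₂L₂ = 2.512023×10⁻⁶ → Δ(αL) = 9.255181×10⁻⁶ m/K
ΔT = 2.20×10⁻³ / 9.255181×10⁻⁶ = 237.705 K, so T = 16.8 + 237.705 = 254.505 °C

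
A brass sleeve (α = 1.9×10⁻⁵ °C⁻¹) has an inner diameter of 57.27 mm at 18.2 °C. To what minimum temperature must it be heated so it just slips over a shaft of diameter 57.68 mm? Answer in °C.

Required Δd = 57.68 − 57.27 = 0.41 mm
Δd = αd₀ΔT ⇒ ΔT = Δd/(αd₀) = 0.41 / (1.9×10⁻⁵ × 57.27) = 376.79 K
T_min = 18.2 + 376.79 = 394.99 °C

T = 395 °C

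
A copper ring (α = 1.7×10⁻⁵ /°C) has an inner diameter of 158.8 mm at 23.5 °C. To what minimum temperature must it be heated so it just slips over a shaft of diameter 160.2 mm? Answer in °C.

T = 542 °C

Required Δd = 160.2 − 158.8 = 1.4 mm
Δd = αd₀ΔT ⇒ ΔT = Δd/(αd₀) = 1.4 / (1.7×10⁻⁵ × 158.8) = 518.60 K
T_min = 23.5 + 518.60 = 542.10 °C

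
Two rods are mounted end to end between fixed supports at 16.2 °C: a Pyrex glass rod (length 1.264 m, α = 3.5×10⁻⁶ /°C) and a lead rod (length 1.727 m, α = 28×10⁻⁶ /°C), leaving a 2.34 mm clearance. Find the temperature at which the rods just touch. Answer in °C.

α₁L₁ = 4.424×10⁻⁶ m/K, α₂L₂ = 4.8356×10⁻⁵ m/K → total 5.278×10⁻⁵ m/K
ΔT = g/(α₁L₁+α₂L₂) = 2.34×10⁻³ / 5.278×10⁻⁵ = 44.335 K
T = 16.2 + 44.335 = 60.535 °C

T = 60.5 °C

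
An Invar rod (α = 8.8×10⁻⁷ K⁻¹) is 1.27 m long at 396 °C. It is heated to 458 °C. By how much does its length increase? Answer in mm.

ΔL = 0.0693 mm

|ΔT| = |458 − 396| = 62 K
ΔL = αL₀ΔT = (8.8×10⁻⁷)(1.27)(62) = 6.93×10⁻⁵ m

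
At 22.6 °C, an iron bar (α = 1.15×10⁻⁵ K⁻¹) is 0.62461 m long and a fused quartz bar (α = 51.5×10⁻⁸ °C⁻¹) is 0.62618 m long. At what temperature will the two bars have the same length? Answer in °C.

L₁(1 + α₁ΔT) = L₂(1 + α₂ΔT) ⇒ ΔT = (L₂ − L₁)/(α₁L₁ − α₂L₂)
L₂ − L₁ = 0.62618 − 0.62461 = 1.57×10⁻³ m
α₁L₁ − α₂L₂ = 1.15×10⁻⁵×0.62461 − 51.5×10⁻⁸×0.62618 = 6.8605323×10⁻⁶ m/K
ΔT = 1.57×10⁻³ / 6.8605323×10⁻⁶ = 228.845 K
T = 22.6 + 228.845 = 251.445 °C

T = 251.4 °C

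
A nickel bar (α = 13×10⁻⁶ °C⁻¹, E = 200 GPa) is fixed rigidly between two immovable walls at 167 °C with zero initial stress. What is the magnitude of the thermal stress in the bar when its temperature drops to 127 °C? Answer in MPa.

Fully constrained: the free strain ε = αΔT is blocked, so σ = Eε = EαΔT.
|ΔT| = 40 K
σ = 200×10⁹ × 13×10⁻⁶ × 40 = 1.04×10⁸ Pa

σ = 104 MPa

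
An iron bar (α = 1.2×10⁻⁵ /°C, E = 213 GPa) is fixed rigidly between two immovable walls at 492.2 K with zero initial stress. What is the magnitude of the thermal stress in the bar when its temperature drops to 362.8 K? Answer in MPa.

σ = 331 MPa

Fully constrained: the free strain ε = αΔT is blocked, so σ = Eε = EαΔT.
|ΔT| = 129.4 K
σ = 213×10⁹ × 1.2×10⁻⁵ × 129.4 = 3.31×10⁸ Pa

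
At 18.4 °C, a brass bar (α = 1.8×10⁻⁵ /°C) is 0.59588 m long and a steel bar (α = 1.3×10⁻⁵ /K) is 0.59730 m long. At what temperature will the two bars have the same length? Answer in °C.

T = 498.0 °C

Equal length when α₁L₁ΔT − α₂L₂ΔT = L₂ − L₁ = 1.42×10⁻³ m
α₁L₁ = 1.072584×10⁻⁵, α₂L₂ = 7.7649×10⁻⁶ → Δ(αL) = 2.96094×10⁻⁶ m/K
ΔT = 1.42×10⁻³ / 2.96094×10⁻⁶ = 479.577 K, so T = 18.4 + 479.577 = 497.977 °C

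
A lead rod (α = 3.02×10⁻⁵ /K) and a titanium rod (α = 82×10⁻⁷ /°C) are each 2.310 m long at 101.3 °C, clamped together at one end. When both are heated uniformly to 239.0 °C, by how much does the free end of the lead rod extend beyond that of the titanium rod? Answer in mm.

7.00 mm

ΔT = 137.7 K
lead: ΔL = 3.02×10⁻⁵ × 2.310 m × 137.7 = 9.6062×10⁻³ m = 9.6062 mm
titanium: ΔL = 82×10⁻⁷ × 2.310 m × 137.7 = 2.6083×10⁻³ m = 2.6083 mm
difference = 9.6062 − 2.6083 = 6.9979 mm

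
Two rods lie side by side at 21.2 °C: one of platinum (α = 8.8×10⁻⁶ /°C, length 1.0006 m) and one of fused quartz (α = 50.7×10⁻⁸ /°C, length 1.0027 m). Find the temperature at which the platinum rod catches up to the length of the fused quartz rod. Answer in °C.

Equal length when α₁L₁ΔT − α₂L₂ΔT = L₂ − L₁ = 2.10×10⁻³ m
α₁L₁ = 8.80528×10⁻⁶, α₂L₂ = 5.083689×10⁻⁷ → Δ(αL) = 8.2969111×10⁻⁶ m/K
ΔT = 2.10×10⁻³ / 8.2969111×10⁻⁶ = 253.106 K, so T = 21.2 + 253.106 = 274.306 °C

T = 274.3 °C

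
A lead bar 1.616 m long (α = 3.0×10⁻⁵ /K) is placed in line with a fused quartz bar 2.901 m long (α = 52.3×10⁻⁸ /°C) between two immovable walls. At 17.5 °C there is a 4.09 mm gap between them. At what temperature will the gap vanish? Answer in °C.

α₁L₁ = 4.848×10⁻⁵ m/K, α₂L₂ = 1.517223×10⁻⁶ m/K → total 4.9997223×10⁻⁵ m/K
ΔT = g/(α₁L₁+α₂L₂) = 4.09×10⁻³ / 4.9997223×10⁻⁵ = 81.805 K
T = 17.5 + 81.805 = 99.305 °C

T = 99.3 °C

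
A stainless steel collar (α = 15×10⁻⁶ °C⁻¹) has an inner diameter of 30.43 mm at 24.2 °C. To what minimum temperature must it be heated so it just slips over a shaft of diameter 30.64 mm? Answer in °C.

Required Δd = 30.64 − 30.43 = 0.21 mm
Δd = αd₀ΔT ⇒ ΔT = Δd/(αd₀) = 0.21 / (15×10⁻⁶ × 30.43) = 460.07 K
T_min = 24.2 + 460.07 = 484.27 °C

T = 484 °C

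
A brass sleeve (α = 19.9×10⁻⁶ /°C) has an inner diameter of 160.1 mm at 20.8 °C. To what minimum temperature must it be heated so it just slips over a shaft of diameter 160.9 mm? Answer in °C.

Required Δd = 160.9 − 160.1 = 0.8 mm
Δd = αd₀ΔT ⇒ ΔT = Δd/(αd₀) = 0.8 / (19.9×10⁻⁶ × 160.1) = 251.10 K
T_min = 20.8 + 251.10 = 271.90 °C

T = 272 °C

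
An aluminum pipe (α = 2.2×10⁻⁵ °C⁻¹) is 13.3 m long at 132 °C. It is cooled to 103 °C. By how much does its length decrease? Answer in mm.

ΔL = 8.49 mm

|ΔT| = |103 − 132| = 29 K
ΔL = αL₀ΔT = (2.2×10⁻⁵)(13.3)(29) = 8.49×10⁻³ m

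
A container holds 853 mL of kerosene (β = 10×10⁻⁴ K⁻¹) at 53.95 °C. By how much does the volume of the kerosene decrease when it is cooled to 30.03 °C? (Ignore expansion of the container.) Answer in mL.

|ΔT| = |30.03 − 53.95| = 23.92 K
ΔV = βV₀ΔT = (10×10⁻⁴)(853)(23.92) = 20.4 mL

ΔV = 20.4 mL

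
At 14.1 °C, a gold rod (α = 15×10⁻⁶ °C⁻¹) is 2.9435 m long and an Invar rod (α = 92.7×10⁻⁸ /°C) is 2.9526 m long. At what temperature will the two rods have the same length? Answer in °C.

L₁(1 + α₁ΔT) = L₂(1 + α₂ΔT) ⇒ ΔT = (L₂ − L₁)/(α₁L₁ − α₂L₂)
L₂ − L₁ = 2.9526 − 2.9435 = 9.10×10⁻³ m
α₁L₁ − α₂L₂ = 15×10⁻⁶×2.9435 − 92.7×10⁻⁸×2.9526 = 4.14154398×10⁻⁵ m/K
ΔT = 9.10×10⁻³ / 4.14154398×10⁻⁵ = 219.725 K
T = 14.1 + 219.725 = 233.825 °C

T = 233.8 °C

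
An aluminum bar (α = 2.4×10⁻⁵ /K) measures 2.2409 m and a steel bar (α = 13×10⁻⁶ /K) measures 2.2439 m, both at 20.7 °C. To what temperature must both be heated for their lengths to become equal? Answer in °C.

Equal length when α₁L₁ΔT − α₂L₂ΔT = L₂ − L₁ = 3.00×10⁻³ m
α₁L₁ = 5.37816×10⁻⁵, α₂L₂ = 2.91707×10⁻⁵ → Δ(αL) = 2.46109×10⁻⁵ m/K
ΔT = 3.00×10⁻³ / 2.46109×10⁻⁵ = 121.897 K, so T = 20.7 + 121.897 = 142.597 °C

T = 142.6 °C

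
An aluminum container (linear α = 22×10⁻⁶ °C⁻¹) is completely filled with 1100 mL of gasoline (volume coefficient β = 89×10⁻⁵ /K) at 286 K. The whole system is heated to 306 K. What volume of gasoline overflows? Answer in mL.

The container also expands: β_container ≈ 3α = 6.6×10⁻⁵ /K
Net overflow = V₀(β_liq − 3α_cont)ΔT
β − 3α = 8.90×10⁻⁴ − 6.6×10⁻⁵ = 8.24×10⁻⁴ /K; ΔT = 20 K
ΔV = 1100 × 8.24×10⁻⁴ × 20 = 18.1 mL

18.1 mL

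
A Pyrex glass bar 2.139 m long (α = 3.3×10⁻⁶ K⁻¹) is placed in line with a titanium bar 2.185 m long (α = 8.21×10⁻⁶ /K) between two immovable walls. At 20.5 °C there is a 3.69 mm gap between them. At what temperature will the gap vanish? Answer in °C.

T = 168 °C

Gap closes when ΔL₁ + ΔL₂ = 3.69 mm = 3.69×10⁻³ m
(α₁L₁ + α₂L₂)ΔT = g
α₁L₁ + α₂L₂ = 3.3×10⁻⁶×2.139 + 8.21×10⁻⁶×2.185 = 2.499755×10⁻⁵ m/K
ΔT = 3.69×10⁻³ / 2.499755×10⁻⁵ = 147.61 K
T = 20.5 + 147.61 = 168.11 °C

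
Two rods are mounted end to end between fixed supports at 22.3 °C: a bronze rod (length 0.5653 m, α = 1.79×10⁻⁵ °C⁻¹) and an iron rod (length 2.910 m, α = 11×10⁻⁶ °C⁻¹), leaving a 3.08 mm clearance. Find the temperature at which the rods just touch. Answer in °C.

α₁L₁ = 1.011887×10⁻⁵ m/K, α₂L₂ = 3.201×10⁻⁵ m/K → total 4.212887×10⁻⁵ m/K
ΔT = g/(α₁L₁+α₂L₂) = 3.08×10⁻³ / 4.212887×10⁻⁵ = 73.109 K
T = 22.3 + 73.109 = 95.409 °C

T = 95.4 °C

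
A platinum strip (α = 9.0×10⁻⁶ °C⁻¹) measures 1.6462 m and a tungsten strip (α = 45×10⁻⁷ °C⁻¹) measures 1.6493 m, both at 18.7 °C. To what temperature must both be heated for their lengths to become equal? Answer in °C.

T = 438.0 °C

L₁(1 + α₁ΔT) = L₂(1 + α₂ΔT) ⇒ ΔT = (L₂ − L₁)/(α₁L₁ − α₂L₂)
L₂ − L₁ = 1.6493 − 1.6462 = 3.10×10⁻³ m
α₁L₁ − α₂L₂ = 9.0×10⁻⁶×1.6462 − 45×10⁻⁷×1.6493 = 7.39395×10⁻⁶ m/K
ΔT = 3.10×10⁻³ / 7.39395×10⁻⁶ = 419.262 K
T = 18.7 + 419.262 = 437.962 °C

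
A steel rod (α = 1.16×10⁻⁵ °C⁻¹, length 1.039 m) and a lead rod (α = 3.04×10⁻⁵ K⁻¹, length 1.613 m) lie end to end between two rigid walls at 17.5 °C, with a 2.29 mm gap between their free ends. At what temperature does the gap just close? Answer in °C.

Gap closes when ΔL₁ + ΔL₂ = 2.29 mm = 2.29×10⁻³ m
(α₁L₁ + α₂L₂)ΔT = g
α₁L₁ + α₂L₂ = 1.16×10⁻⁵×1.039 + 3.04×10⁻⁵×1.613 = 6.10876×10⁻⁵ m/K
ΔT = 2.29×10⁻³ / 6.10876×10⁻⁵ = 37.487 K
T = 17.5 + 37.487 = 54.987 °C

T = 55.0 °C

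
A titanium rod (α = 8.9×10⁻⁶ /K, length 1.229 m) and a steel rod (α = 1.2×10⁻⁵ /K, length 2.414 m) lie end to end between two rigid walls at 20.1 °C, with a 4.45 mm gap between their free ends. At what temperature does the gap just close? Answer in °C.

T = 132 °C

Gap closes when ΔL₁ + ΔL₂ = 4.45 mm = 4.45×10⁻³ m
(α₁L₁ + α₂L₂)ΔT = g
α₁L₁ + α₂L₂ = 8.9×10⁻⁶×1.229 + 1.2×10⁻⁵×2.414 = 3.99061×10⁻⁵ m/K
ΔT = 4.45×10⁻³ / 3.99061×10⁻⁵ = 111.51 K
T = 20.1 + 111.51 = 131.61 °C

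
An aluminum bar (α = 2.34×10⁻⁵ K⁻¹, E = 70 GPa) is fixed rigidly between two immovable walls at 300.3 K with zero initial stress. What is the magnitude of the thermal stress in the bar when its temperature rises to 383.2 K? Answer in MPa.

Fully constrained: the free strain ε = αΔT is blocked, so σ = Eε = EαΔT.
|ΔT| = 82.9 K
σ = 70.0×10⁹ × 2.34×10⁻⁵ × 82.9 = 1.36×10⁸ Pa

σ = 136 MPa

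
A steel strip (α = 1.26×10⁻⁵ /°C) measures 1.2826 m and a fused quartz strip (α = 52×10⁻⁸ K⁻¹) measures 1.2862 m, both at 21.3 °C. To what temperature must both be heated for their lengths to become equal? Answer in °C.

Equal length when α₁L₁ΔT − α₂L₂ΔT = L₂ − L₁ = 3.60×10⁻³ m
α₁L₁ = 1.616076×10⁻⁵, α₂L₂ = 6.68824×10⁻⁷ → Δ(αL) = 1.5491936×10⁻⁵ m/K
ΔT = 3.60×10⁻³ / 1.5491936×10⁻⁵ = 232.379 K, so T = 21.3 + 232.379 = 253.679 °C

T = 253.7 °C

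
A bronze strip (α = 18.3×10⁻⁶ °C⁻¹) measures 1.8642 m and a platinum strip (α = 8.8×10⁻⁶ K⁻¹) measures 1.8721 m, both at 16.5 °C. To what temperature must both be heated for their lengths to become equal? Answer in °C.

T = 464.3 °C

L₁(1 + α₁ΔT) = L₂(1 + α₂ΔT) ⇒ ΔT = (L₂ − L₁)/(α₁L₁ − α₂L₂)
L₂ − L₁ = 1.8721 − 1.8642 = 7.90×10⁻³ m
α₁L₁ − α₂L₂ = 18.3×10⁻⁶×1.8642 − 8.8×10⁻⁶×1.8721 = 1.764038×10⁻⁵ m/K
ΔT = 7.90×10⁻³ / 1.764038×10⁻⁵ = 447.836 K
T = 16.5 + 447.836 = 464.336 °C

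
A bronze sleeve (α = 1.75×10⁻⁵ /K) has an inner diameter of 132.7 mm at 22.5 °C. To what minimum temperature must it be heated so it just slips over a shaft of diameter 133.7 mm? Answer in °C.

T = 453 °C

Required Δd = 133.7 − 132.7 = 1.0 mm
Δd = αd₀ΔT ⇒ ΔT = Δd/(αd₀) = 1.0 / (1.75×10⁻⁵ × 132.7) = 430.62 K
T_min = 22.5 + 430.62 = 453.12 °C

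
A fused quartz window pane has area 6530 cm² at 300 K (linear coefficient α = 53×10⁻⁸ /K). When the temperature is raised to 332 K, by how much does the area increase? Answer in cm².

ΔA = 0.221 cm²

Area coefficient ≈ 2α; |ΔT| = 32 K
ΔA = 2αA₀ΔT = 2(53×10⁻⁸)(6530)(32) = 0.221 cm²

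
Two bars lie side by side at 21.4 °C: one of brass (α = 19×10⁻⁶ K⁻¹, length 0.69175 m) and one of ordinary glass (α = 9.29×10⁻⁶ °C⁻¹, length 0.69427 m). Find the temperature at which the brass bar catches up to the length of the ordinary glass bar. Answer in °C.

T = 397.9 °C

L₁(1 + α₁ΔT) = L₂(1 + α₂ΔT) ⇒ ΔT = (L₂ − L₁)/(α₁L₁ − α₂L₂)
L₂ − L₁ = 0.69427 − 0.69175 = 2.52×10⁻³ m
α₁L₁ − α₂L₂ = 19×10⁻⁶×0.69175 − 9.29×10⁻⁶×0.69427 = 6.6934817×10⁻⁶ m/K
ΔT = 2.52×10⁻³ / 6.6934817×10⁻⁶ = 376.486 K
T = 21.4 + 376.486 = 397.886 °C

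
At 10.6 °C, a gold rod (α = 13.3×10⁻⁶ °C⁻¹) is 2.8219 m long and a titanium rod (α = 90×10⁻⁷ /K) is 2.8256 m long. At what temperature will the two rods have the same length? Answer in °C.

Equal length when α₁L₁ΔT − α₂L₂ΔT = L₂ − L₁ = 3.70×10⁻³ m
α₁L₁ = 3.753127×10⁻⁵, α₂L₂ = 2.54304×10⁻⁵ → Δ(αL) = 1.210087×10⁻⁵ m/K
ΔT = 3.70×10⁻³ / 1.210087×10⁻⁵ = 305.763 K, so T = 10.6 + 305.763 = 316.363 °C

T = 316.4 °C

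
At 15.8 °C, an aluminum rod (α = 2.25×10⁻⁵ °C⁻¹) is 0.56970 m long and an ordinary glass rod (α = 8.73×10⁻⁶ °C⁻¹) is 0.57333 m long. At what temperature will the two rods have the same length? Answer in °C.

T = 480.4 °C

L₁(1 + α₁ΔT) = L₂(1 + α₂ΔT) ⇒ ΔT = (L₂ − L₁)/(α₁L₁ − α₂L₂)
L₂ − L₁ = 0.57333 − 0.56970 = 3.63×10⁻³ m
α₁L₁ − α₂L₂ = 2.25×10⁻⁵×0.56970 − 8.73×10⁻⁶×0.57333 = 7.8130791×10⁻⁶ m/K
ΔT = 3.63×10⁻³ / 7.8130791×10⁻⁶ = 464.606 K
T = 15.8 + 464.606 = 480.406 °C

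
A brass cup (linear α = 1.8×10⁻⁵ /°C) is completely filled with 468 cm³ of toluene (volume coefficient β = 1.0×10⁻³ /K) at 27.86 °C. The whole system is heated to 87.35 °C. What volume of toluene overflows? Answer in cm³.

26.3 cm³

The cup also expands: β_container ≈ 3α = 5.4×10⁻⁵ /K
Net overflow = V₀(β_liq − 3α_cont)ΔT
β − 3α = 1.00×10⁻³ − 5.4×10⁻⁵ = 9.46×10⁻⁴ /K; ΔT = 59.49 K
ΔV = 468 × 9.46×10⁻⁴ × 59.49 = 26.3 cm³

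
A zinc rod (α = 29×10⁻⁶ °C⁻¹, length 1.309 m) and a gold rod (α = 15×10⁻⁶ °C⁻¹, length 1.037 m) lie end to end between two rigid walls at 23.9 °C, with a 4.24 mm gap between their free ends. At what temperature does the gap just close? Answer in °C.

T = 103 °C

Gap closes when ΔL₁ + ΔL₂ = 4.24 mm = 4.24×10⁻³ m
(α₁L₁ + α₂L₂)ΔT = g
α₁L₁ + α₂L₂ = 29×10⁻⁶×1.309 + 15×10⁻⁶×1.037 = 5.3516×10⁻⁵ m/K
ΔT = 4.24×10⁻³ / 5.3516×10⁻⁵ = 79.23 K
T = 23.9 + 79.23 = 103.13 °C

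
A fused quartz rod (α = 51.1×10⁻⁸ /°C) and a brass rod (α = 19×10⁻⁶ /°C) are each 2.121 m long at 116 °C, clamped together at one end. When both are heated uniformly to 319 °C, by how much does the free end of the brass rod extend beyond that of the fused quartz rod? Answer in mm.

7.96 mm

ΔT = 203 K
fused quartz: ΔL = 51.1×10⁻⁸ × 2.121 m × 203 = 2.2002×10⁻⁴ m = 0.22002 mm
brass: ΔL = 19×10⁻⁶ × 2.121 m × 203 = 8.1807×10⁻³ m = 8.1807 mm
difference = 8.1807 − 0.22002 = 7.96068 mm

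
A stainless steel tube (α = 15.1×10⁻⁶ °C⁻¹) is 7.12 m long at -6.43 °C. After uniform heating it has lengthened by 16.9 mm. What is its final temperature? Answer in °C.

ΔL = αL₀ΔT ⇒ ΔT = ΔL / (αL₀)
ΔT = 16.9×10⁻³ m / (15.1×10⁻⁶ × 7.12 m) = 157.19 K
T = -6.43 + 157.19 = 150.76 °C

T = 151 °C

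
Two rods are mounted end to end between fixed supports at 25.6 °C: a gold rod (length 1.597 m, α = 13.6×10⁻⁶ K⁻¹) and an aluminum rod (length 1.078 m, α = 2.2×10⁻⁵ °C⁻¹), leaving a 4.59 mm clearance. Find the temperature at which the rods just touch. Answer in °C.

T = 127 °C

α₁L₁ = 2.17192×10⁻⁵ m/K, α₂L₂ = 2.3716×10⁻⁵ m/K → total 4.54352×10⁻⁵ m/K
ΔT = g/(α₁L₁+α₂L₂) = 4.59×10⁻³ / 4.54352×10⁻⁵ = 101.02 K
T = 25.6 + 101.02 = 126.62 °C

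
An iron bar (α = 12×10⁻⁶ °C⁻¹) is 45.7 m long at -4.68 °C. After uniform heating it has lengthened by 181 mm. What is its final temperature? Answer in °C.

T = 325 °C

ΔL = αL₀ΔT ⇒ ΔT = ΔL / (αL₀)
ΔT = 181×10⁻³ m / (12×10⁻⁶ × 45.7 m) = 330.05 K
T = -4.68 + 330.05 = 325.37 °C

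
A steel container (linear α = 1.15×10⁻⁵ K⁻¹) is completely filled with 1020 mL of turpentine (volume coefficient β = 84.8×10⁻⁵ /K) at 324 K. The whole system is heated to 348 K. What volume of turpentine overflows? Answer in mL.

19.9 mL

The container also expands: β_container ≈ 3α = 3.45×10⁻⁵ /K
Net overflow = V₀(β_liq − 3α_cont)ΔT
β − 3α = 8.48×10⁻⁴ − 3.45×10⁻⁵ = 8.135×10⁻⁴ /K; ΔT = 24 K
ΔV = 1020 × 8.135×10⁻⁴ × 24 = 19.9 mL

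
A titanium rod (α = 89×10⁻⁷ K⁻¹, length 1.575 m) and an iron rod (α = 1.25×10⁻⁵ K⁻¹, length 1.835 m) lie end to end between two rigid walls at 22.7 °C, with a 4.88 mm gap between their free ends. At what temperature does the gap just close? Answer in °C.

α₁L₁ = 1.40175×10⁻⁵ m/K, α₂L₂ = 2.29375×10⁻⁵ m/K → total 3.6955×10⁻⁵ m/K
ΔT = g/(α₁L₁+α₂L₂) = 4.88×10⁻³ / 3.6955×10⁻⁵ = 132.05 K
T = 22.7 + 132.05 = 154.75 °C

T = 155 °C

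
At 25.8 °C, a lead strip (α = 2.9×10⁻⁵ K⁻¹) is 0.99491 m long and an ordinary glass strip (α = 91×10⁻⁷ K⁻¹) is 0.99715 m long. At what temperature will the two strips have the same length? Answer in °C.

L₁(1 + α₁ΔT) = L₂(1 + α₂ΔT) ⇒ ΔT = (L₂ − L₁)/(α₁L₁ − α₂L₂)
L₂ − L₁ = 0.99715 − 0.99491 = 2.24×10⁻³ m
α₁L₁ − α₂L₂ = 2.9×10⁻⁵×0.99491 − 91×10⁻⁷×0.99715 = 1.9778325×10⁻⁵ m/K
ΔT = 2.24×10⁻³ / 1.9778325×10⁻⁵ = 113.255 K
T = 25.8 + 113.255 = 139.055 °C

T = 139.1 °C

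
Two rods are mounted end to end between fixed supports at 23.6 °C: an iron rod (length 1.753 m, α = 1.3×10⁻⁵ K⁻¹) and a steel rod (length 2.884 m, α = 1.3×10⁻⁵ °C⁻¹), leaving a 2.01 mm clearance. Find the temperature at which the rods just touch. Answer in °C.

Gap closes when ΔL₁ + ΔL₂ = 2.01 mm = 2.01×10⁻³ m
(α₁L₁ + α₂L₂)ΔT = g
α₁L₁ + α₂L₂ = 1.3×10⁻⁵×1.753 + 1.3×10⁻⁵×2.884 = 6.0281×10⁻⁵ m/K
ΔT = 2.01×10⁻³ / 6.0281×10⁻⁵ = 33.344 K
T = 23.6 + 33.344 = 56.944 °C

T = 56.9 °C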